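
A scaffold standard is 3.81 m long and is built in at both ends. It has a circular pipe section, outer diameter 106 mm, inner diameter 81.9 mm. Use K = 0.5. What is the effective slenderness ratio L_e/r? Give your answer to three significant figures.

d_o = 106 mm, d_i = 81.9 mm
I = π(d_o⁴ − d_i⁴)/64 = π(106⁴ − 81.90⁴)/64 = 3.989×10^6 mm⁴
A = 3.557×10^3 mm²;  r_min = √(I/A) = √(3.989×10^6/3.557×10^3) = 33.49 mm
L_e = K·L = 0.5 × 3.81 m = 1.905 m = 1905.0 mm
λ = L_e / r_min = 1905.0 / 33.49 = 56.9

λ ≈ 56.9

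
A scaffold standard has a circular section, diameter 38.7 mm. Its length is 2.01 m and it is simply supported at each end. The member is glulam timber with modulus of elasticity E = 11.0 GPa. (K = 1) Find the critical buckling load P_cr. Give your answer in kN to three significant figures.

P_cr ≈ 2.96 kN

I = πd⁴/64 = π×38.7⁴/64 = 1.101×10^5 mm⁴
I = 1.101×10^5 mm⁴ = 1.101×10^-7 m⁴
Effective length L_e = K·L = 1 × 2.01 = 2.010 m
P_cr = π²EI / L_e² = π² × 11.0×10⁹ × 1.101×10^-7 / 2.010² = 2.959×10^3 N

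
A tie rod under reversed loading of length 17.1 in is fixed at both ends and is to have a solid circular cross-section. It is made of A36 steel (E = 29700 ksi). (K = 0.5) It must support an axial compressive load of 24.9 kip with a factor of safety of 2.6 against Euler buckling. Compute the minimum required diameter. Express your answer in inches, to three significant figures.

d ≈ 0.757 in

Required P_cr = n·P = 2.6 × 24.9 = 64.74 kip
L_e = K·L = 0.5 × 17.1 = 8.550 in
Required I = P_cr·L_e²/(π²E) = 6.474×10^4 × 8.550² / (π² × 2.97×10^7) = 1.615×10^-2 in⁴
Solid circle: I = πd⁴/64  ⇒  d = (64I/π)^(1/4) = (64×1.615×10^-2/π)^(1/4) = 0.757 in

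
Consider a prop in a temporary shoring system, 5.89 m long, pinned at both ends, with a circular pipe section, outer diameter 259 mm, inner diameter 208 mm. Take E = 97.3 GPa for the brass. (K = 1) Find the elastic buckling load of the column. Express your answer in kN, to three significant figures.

P_cr ≈ 3570 kN

d_o = 259 mm, d_i = 208 mm
I = π(d_o⁴ − d_i⁴)/64 = π(259⁴ − 208.0⁴)/64 = 1.290×10^8 mm⁴
I = 1.290×10^8 mm⁴ = 1.290×10^-4 m⁴
Effective length L_e = K·L = 1 × 5.89 = 5.890 m
P_cr = π²EI / L_e² = π² × 97.3×10⁹ × 1.290×10^-4 / 5.890² = 3.571×10^6 N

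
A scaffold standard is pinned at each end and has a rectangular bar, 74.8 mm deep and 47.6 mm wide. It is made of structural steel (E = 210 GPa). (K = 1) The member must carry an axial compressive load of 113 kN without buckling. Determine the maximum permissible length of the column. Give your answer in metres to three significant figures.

L_max ≈ 3.51 m

Buckling occurs about the weak axis: I_min = h·b³/12 with b = 47.6 mm (the shorter side).
I_min = 74.8×47.6³/12 = 6.723×10^5 mm⁴
I = 6.723×10^-7 m⁴
At the buckling limit P_cr = P = 1.130×10^5 N
From P_cr = π²EI/(K·L)²:  L = (1/K)·√(π²EI/P_cr) = (1/1)·√(π²×2.10×10^11×6.723×10^-7/1.130×10^5)
L = 3.51 m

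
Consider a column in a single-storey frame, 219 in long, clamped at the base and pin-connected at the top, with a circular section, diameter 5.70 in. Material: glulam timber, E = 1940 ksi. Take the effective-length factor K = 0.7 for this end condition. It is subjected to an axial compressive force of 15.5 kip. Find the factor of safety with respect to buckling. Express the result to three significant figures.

n ≈ 2.72

I = πd⁴/64 = π×5.70⁴/64 = 51.82 in⁴
Effective length L_e = K·L = 0.7 × 219 = 153.3 in
P_cr = π²EI / L_e² = π² × 1940×10³ × 51.82 / 153.3² = 4.222×10^4 lb
Factor of safety n = P_cr / P = 42.217 / 15.5 = 2.72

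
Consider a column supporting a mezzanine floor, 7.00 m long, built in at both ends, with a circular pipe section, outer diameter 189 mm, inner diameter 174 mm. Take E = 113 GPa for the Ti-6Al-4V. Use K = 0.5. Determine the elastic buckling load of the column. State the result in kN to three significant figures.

d_o = 189 mm, d_i = 174 mm
I = π(d_o⁴ − d_i⁴)/64 = π(189⁴ − 174.0⁴)/64 = 1.764×10^7 mm⁴
I = 1.764×10^7 mm⁴ = 1.764×10^-5 m⁴
Effective length L_e = K·L = 0.5 × 7.00 = 3.500 m
P_cr = π²EI / L_e² = π² × 113×10⁹ × 1.764×10^-5 / 3.500² = 1.606×10^6 N

P_cr ≈ 1610 kN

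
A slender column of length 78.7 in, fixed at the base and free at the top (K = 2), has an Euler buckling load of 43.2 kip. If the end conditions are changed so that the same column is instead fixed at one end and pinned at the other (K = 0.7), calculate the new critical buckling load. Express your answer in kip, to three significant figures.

P_cr ∝ 1/K², so P_cr,new = P_cr,old × (K_old/K_new)² = 43.2 × (2/0.7)²
= 43.2 × 8.163 = 353 kip

P_cr ≈ 353 kip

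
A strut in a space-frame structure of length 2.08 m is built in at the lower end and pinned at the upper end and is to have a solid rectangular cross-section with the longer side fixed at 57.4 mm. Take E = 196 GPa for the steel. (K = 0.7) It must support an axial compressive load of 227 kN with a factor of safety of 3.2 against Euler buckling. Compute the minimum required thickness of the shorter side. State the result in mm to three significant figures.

Required P_cr = n·P = 3.2 × 227 = 726.4 kN
L_e = K·L = 0.7 × 2.08 = 1.456 m
Required I = P_cr·L_e²/(π²E) = 7.264×10^5 × 1.456² / (π² × 1.96×10^11) = 7.961×10^-7 m⁴
I_req = 7.961×10^5 mm⁴
Rectangle, weak axis: I_min = h·b³/12 with h = 57.4 mm fixed  ⇒  b = (12I/h)^(1/3) = 55.0 mm

b ≈ 55.0 mm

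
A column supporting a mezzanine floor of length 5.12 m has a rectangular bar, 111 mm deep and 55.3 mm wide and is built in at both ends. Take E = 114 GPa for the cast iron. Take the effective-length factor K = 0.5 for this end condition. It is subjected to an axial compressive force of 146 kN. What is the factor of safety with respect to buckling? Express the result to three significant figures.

Buckling occurs about the weak axis: I_min = h·b³/12 with b = 55.3 mm (the shorter side).
I_min = 111×55.3³/12 = 1.564×10^6 mm⁴
I = 1.564×10^6 mm⁴ = 1.564×10^-6 m⁴
Effective length L_e = K·L = 0.5 × 5.12 = 2.560 m
P_cr = π²EI / L_e² = π² × 114×10⁹ × 1.564×10^-6 / 2.560² = 2.686×10^5 N
Factor of safety n = P_cr / P = 268.56 / 146 = 1.84

n ≈ 1.84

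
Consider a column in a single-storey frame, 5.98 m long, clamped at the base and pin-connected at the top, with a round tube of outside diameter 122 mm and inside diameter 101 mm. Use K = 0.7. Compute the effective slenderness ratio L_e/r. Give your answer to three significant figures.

d_o = 122 mm, d_i = 101 mm
I = π(d_o⁴ − d_i⁴)/64 = π(122⁴ − 101.0⁴)/64 = 5.766×10^6 mm⁴
A = 3.678×10^3 mm²;  r_min = √(I/A) = √(5.766×10^6/3.678×10^3) = 39.60 mm
L_e = K·L = 0.7 × 5.98 m = 4.186 m = 4186.0 mm
λ = L_e / r_min = 4186.0 / 39.60 = 106

λ ≈ 106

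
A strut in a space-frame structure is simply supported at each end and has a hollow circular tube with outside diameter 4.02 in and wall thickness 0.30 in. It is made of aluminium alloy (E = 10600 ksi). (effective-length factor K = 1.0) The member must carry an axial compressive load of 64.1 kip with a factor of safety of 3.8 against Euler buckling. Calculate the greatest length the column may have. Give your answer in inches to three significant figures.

L_max ≈ 51.2 in

Inner diameter d_i = 4.02 − 2×0.30 = 3.420 in
I = π(d_o⁴ − d_i⁴)/64 = π(4.02⁴ − 3.420⁴)/64 = 6.104 in⁴
Required critical load P_cr = n·P = 3.8 × 64.1 = 243.6 kip = 2.436×10^5 lb
From P_cr = π²EI/(K·L)²:  L = (1/K)·√(π²EI/P_cr) = (1/1)·√(π²×1.06×10^7×6.104/2.436×10^5)
L = 51.2 in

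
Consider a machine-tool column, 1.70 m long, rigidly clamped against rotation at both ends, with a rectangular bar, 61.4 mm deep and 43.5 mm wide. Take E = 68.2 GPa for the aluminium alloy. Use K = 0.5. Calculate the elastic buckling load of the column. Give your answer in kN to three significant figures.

Buckling occurs about the weak axis: I_min = h·b³/12 with b = 43.5 mm (the shorter side).
I_min = 61.4×43.5³/12 = 4.212×10^5 mm⁴
I = 4.212×10^5 mm⁴ = 4.212×10^-7 m⁴
Effective length L_e = K·L = 0.5 × 1.70 = 0.8500 m
P_cr = π²EI / L_e² = π² × 68.2×10⁹ × 4.212×10^-7 / 0.8500² = 3.924×10^5 N

P_cr ≈ 392 kN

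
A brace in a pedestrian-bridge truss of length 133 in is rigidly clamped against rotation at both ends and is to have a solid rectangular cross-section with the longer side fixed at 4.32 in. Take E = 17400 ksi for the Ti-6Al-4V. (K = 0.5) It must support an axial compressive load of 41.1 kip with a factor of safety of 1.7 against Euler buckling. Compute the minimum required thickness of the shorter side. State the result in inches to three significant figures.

b ≈ 1.71 in

Required P_cr = n·P = 1.7 × 41.1 = 69.87 kip
L_e = K·L = 0.5 × 133 = 66.50 in
Required I = P_cr·L_e²/(π²E) = 6.987×10^4 × 66.50² / (π² × 1.74×10^7) = 1.799 in⁴
Rectangle, weak axis: I_min = h·b³/12 with h = 4.32 in fixed  ⇒  b = (12I/h)^(1/3) = 1.71 in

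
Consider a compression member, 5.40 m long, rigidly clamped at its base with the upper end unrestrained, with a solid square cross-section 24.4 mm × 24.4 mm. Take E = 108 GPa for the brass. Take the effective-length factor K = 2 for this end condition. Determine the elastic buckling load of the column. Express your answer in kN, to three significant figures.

I = a⁴/12 = 24.4⁴/12 = 2.954×10^4 mm⁴
I = 2.954×10^4 mm⁴ = 2.954×10^-8 m⁴
Effective length L_e = K·L = 2 × 5.40 = 10.80 m
P_cr = π²EI / L_e² = π² × 108×10⁹ × 2.954×10^-8 / 10.80² = 269.9 N

P_cr ≈ 0.270 kN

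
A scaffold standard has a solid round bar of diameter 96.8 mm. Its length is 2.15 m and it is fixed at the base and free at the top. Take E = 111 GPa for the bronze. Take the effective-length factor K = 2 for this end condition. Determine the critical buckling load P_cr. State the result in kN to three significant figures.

I = πd⁴/64 = π×96.8⁴/64 = 4.310×10^6 mm⁴
I = 4.310×10^6 mm⁴ = 4.310×10^-6 m⁴
Effective length L_e = K·L = 2 × 2.15 = 4.300 m
P_cr = π²EI / L_e² = π² × 111×10⁹ × 4.310×10^-6 / 4.300² = 2.554×10^5 N

P_cr ≈ 255 kN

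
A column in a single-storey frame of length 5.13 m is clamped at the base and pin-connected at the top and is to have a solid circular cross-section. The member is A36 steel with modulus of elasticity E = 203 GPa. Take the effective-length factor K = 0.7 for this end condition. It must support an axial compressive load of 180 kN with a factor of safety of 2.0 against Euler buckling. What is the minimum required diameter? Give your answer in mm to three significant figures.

Required P_cr = n·P = 2.0 × 180 = 360.0 kN
L_e = K·L = 0.7 × 5.13 = 3.591 m
Required I = P_cr·L_e²/(π²E) = 3.600×10^5 × 3.591² / (π² × 2.03×10^11) = 2.317×10^-6 m⁴
I_req = 2.317×10^6 mm⁴
Solid circle: I = πd⁴/64  ⇒  d = (64I/π)^(1/4) = (64×2.317×10^6/π)^(1/4) = 82.9 mm

d ≈ 82.9 mm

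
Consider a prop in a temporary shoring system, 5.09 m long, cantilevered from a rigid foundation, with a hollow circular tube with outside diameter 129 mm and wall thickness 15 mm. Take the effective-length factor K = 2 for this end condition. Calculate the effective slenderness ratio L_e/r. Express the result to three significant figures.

Inner diameter d_i = 129 − 2×15 = 99.00 mm
I = π(d_o⁴ − d_i⁴)/64 = π(129⁴ − 99.00⁴)/64 = 8.878×10^6 mm⁴
A = 5.372×10^3 mm²;  r_min = √(I/A) = √(8.878×10^6/5.372×10^3) = 40.65 mm
L_e = K·L = 2 × 5.09 m = 10.18 m = 10180 mm
λ = L_e / r_min = 10180 / 40.65 = 250

λ ≈ 250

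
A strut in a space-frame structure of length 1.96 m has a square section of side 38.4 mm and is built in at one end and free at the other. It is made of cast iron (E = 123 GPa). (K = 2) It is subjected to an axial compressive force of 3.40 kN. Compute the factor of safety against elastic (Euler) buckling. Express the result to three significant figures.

n ≈ 4.21

I = a⁴/12 = 38.4⁴/12 = 1.812×10^5 mm⁴
I = 1.812×10^5 mm⁴ = 1.812×10^-7 m⁴
Effective length L_e = K·L = 2 × 1.96 = 3.920 m
P_cr = π²EI / L_e² = π² × 123×10⁹ × 1.812×10^-7 / 3.920² = 1.431×10^4 N
Factor of safety n = P_cr / P = 14.315 / 3.40 = 4.21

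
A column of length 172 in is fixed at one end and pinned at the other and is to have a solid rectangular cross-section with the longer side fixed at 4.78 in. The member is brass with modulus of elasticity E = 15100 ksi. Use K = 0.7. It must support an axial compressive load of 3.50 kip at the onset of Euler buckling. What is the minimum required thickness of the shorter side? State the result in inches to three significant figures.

b ≈ 0.949 in

L_e = K·L = 0.7 × 172 = 120.4 in
Required I = P_cr·L_e²/(π²E) = 3.500×10^3 × 120.4² / (π² × 1.51×10^7) = 0.3404 in⁴
Rectangle, weak axis: I_min = h·b³/12 with h = 4.78 in fixed  ⇒  b = (12I/h)^(1/3) = 0.949 in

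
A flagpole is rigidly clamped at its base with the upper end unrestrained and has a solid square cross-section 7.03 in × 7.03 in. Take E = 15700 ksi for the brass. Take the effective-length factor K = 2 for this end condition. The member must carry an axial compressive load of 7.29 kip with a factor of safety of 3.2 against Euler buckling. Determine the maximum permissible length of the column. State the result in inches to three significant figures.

L_max ≈ 581 in

I = a⁴/12 = 7.03⁴/12 = 203.5 in⁴
Required critical load P_cr = n·P = 3.2 × 7.29 = 23.33 kip = 2.333×10^4 lb
From P_cr = π²EI/(K·L)²:  L = (1/K)·√(π²EI/P_cr) = (1/2)·√(π²×1.57×10^7×203.5/2.333×10^4)
L = 581 in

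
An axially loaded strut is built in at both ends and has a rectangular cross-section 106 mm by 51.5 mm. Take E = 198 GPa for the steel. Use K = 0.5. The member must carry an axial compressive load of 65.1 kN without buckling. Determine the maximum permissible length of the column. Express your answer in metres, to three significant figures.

L_max ≈ 12.0 m

Buckling occurs about the weak axis: I_min = h·b³/12 with b = 51.5 mm (the shorter side).
I_min = 106×51.5³/12 = 1.207×10^6 mm⁴
I = 1.207×10^-6 m⁴
At the buckling limit P_cr = P = 6.510×10^4 N
From P_cr = π²EI/(K·L)²:  L = (1/K)·√(π²EI/P_cr) = (1/0.5)·√(π²×1.98×10^11×1.207×10^-6/6.510×10^4)
L = 12.0 m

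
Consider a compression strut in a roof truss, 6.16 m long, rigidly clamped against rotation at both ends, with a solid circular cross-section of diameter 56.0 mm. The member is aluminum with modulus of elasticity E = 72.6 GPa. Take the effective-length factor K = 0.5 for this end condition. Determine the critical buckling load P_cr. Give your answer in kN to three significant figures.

I = πd⁴/64 = π×56.0⁴/64 = 4.827×10^5 mm⁴
I = 4.827×10^5 mm⁴ = 4.827×10^-7 m⁴
Effective length L_e = K·L = 0.5 × 6.16 = 3.080 m
P_cr = π²EI / L_e² = π² × 72.6×10⁹ × 4.827×10^-7 / 3.080² = 3.646×10^4 N

P_cr ≈ 36.5 kN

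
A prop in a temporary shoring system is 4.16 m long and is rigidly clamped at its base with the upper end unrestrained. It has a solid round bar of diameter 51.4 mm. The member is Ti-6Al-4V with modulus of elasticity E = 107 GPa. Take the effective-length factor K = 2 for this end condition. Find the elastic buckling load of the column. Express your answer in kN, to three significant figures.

P_cr ≈ 5.23 kN

I = πd⁴/64 = π×51.4⁴/64 = 3.426×10^5 mm⁴
I = 3.426×10^5 mm⁴ = 3.426×10^-7 m⁴
Effective length L_e = K·L = 2 × 4.16 = 8.320 m
P_cr = π²EI / L_e² = π² × 107×10⁹ × 3.426×10^-7 / 8.320² = 5.227×10^3 N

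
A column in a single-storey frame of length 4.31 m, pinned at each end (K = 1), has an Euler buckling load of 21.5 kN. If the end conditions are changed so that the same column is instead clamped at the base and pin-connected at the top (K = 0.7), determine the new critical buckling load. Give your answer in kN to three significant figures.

P_cr ≈ 43.9 kN

P_cr ∝ 1/K², so P_cr,new = P_cr,old × (K_old/K_new)² = 21.5 × (1/0.7)²
= 21.5 × 2.041 = 43.9 kN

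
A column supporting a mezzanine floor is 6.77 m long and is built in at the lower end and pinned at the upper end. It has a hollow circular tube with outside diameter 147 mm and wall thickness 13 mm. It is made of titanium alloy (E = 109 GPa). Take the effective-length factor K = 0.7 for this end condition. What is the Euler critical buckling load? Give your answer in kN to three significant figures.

P_cr ≈ 594 kN

Inner diameter d_i = 147 − 2×13 = 121.0 mm
I = π(d_o⁴ − d_i⁴)/64 = π(147⁴ − 121.0⁴)/64 = 1.240×10^7 mm⁴
I = 1.240×10^7 mm⁴ = 1.240×10^-5 m⁴
Effective length L_e = K·L = 0.7 × 6.77 = 4.739 m
P_cr = π²EI / L_e² = π² × 109×10⁹ × 1.240×10^-5 / 4.739² = 5.939×10^5 N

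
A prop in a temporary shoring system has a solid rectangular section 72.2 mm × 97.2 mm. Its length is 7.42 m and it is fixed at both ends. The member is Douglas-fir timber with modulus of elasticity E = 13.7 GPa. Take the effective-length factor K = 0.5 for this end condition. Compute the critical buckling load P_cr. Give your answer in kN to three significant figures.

P_cr ≈ 29.9 kN

Buckling occurs about the weak axis: I_min = h·b³/12 with b = 72.2 mm (the shorter side).
I_min = 97.2×72.2³/12 = 3.049×10^6 mm⁴
I = 3.049×10^6 mm⁴ = 3.049×10^-6 m⁴
Effective length L_e = K·L = 0.5 × 7.42 = 3.710 m
P_cr = π²EI / L_e² = π² × 13.7×10⁹ × 3.049×10^-6 / 3.710² = 2.995×10^4 N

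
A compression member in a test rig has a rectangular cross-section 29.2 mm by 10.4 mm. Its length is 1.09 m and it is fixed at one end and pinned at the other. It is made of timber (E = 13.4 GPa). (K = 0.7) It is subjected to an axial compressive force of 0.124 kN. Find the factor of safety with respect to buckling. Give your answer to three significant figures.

Buckling occurs about the weak axis: I_min = h·b³/12 with b = 10.4 mm (the shorter side).
I_min = 29.2×10.4³/12 = 2.737×10^3 mm⁴
I = 2.737×10^3 mm⁴ = 2.737×10^-9 m⁴
Effective length L_e = K·L = 0.7 × 1.09 = 0.7630 m
P_cr = π²EI / L_e² = π² × 13.4×10⁹ × 2.737×10^-9 / 0.7630² = 621.8 N
Factor of safety n = P_cr / P = 0.62181 / 0.124 = 5.01

n ≈ 5.01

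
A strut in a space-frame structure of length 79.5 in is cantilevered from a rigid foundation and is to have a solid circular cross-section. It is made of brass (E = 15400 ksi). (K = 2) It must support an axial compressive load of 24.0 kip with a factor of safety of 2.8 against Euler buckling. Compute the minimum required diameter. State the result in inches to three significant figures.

Required P_cr = n·P = 2.8 × 24.0 = 67.20 kip
L_e = K·L = 2 × 79.5 = 159.0 in
Required I = P_cr·L_e²/(π²E) = 6.720×10^4 × 159.0² / (π² × 1.54×10^7) = 11.18 in⁴
Solid circle: I = πd⁴/64  ⇒  d = (64I/π)^(1/4) = (64×11.18/π)^(1/4) = 3.88 in

d ≈ 3.88 in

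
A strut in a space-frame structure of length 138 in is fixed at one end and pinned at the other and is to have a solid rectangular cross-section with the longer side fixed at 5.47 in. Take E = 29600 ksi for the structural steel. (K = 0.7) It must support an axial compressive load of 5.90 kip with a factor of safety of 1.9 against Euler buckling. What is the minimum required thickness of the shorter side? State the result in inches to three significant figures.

b ≈ 0.923 in

Required P_cr = n·P = 1.9 × 5.90 = 11.21 kip
L_e = K·L = 0.7 × 138 = 96.60 in
Required I = P_cr·L_e²/(π²E) = 1.121×10^4 × 96.60² / (π² × 2.96×10^7) = 0.3581 in⁴
Rectangle, weak axis: I_min = h·b³/12 with h = 5.47 in fixed  ⇒  b = (12I/h)^(1/3) = 0.923 in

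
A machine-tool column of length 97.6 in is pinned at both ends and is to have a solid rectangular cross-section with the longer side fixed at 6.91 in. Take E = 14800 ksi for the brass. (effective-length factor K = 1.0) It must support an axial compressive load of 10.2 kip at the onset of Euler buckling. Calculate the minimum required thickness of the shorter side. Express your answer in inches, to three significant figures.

b ≈ 1.05 in

L_e = K·L = 1 × 97.6 = 97.60 in
Required I = P_cr·L_e²/(π²E) = 1.020×10^4 × 97.60² / (π² × 1.48×10^7) = 0.6652 in⁴
Rectangle, weak axis: I_min = h·b³/12 with h = 6.91 in fixed  ⇒  b = (12I/h)^(1/3) = 1.05 in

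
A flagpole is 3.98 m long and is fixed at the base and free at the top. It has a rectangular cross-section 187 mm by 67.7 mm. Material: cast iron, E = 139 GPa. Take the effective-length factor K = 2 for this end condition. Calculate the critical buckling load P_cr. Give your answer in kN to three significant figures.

Buckling occurs about the weak axis: I_min = h·b³/12 with b = 67.7 mm (the shorter side).
I_min = 187×67.7³/12 = 4.835×10^6 mm⁴
I = 4.835×10^6 mm⁴ = 4.835×10^-6 m⁴
Effective length L_e = K·L = 2 × 3.98 = 7.960 m
P_cr = π²EI / L_e² = π² × 139×10⁹ × 4.835×10^-6 / 7.960² = 1.047×10^5 N

P_cr ≈ 105 kN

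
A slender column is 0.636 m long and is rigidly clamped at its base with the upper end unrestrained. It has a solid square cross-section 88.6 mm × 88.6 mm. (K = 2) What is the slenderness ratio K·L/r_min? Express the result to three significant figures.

For a square r = a/√12 = 88.6/√12 = 25.58 mm
L_e = K·L = 2 × 0.636 m = 1.272 m = 1272.0 mm
λ = L_e / r_min = 1272.0 / 25.58 = 49.7

λ ≈ 49.7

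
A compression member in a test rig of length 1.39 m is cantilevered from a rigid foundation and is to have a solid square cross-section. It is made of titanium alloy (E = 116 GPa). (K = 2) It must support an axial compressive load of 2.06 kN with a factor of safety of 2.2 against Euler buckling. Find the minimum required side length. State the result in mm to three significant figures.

a ≈ 24.6 mm

Required P_cr = n·P = 2.2 × 2.06 = 4.532 kN
L_e = K·L = 2 × 1.39 = 2.780 m
Required I = P_cr·L_e²/(π²E) = 4.532×10^3 × 2.780² / (π² × 1.16×10^11) = 3.059×10^-8 m⁴
I_req = 3.059×10^4 mm⁴
Solid square: I = a⁴/12  ⇒  a = (12I)^(1/4) = (12×3.059×10^4)^(1/4) = 24.6 mm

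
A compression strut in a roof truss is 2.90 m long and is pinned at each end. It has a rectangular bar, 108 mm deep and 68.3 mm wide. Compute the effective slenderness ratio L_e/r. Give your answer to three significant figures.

Buckling occurs about the weak axis: I_min = h·b³/12 with b = 68.3 mm (the shorter side).
I_min = 108×68.3³/12 = 2.868×10^6 mm⁴
A = 7.376×10^3 mm²;  r_min = √(I/A) = √(2.868×10^6/7.376×10^3) = 19.72 mm
L_e = K·L = 1 × 2.90 m = 2.900 m = 2900.0 mm
λ = L_e / r_min = 2900.0 / 19.72 = 147

λ ≈ 147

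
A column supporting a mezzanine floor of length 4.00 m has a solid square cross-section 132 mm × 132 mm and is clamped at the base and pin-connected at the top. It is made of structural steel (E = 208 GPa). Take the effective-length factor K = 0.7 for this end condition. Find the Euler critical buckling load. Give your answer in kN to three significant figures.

I = a⁴/12 = 132⁴/12 = 2.530×10^7 mm⁴
I = 2.530×10^7 mm⁴ = 2.530×10^-5 m⁴
Effective length L_e = K·L = 0.7 × 4.00 = 2.800 m
P_cr = π²EI / L_e² = π² × 208×10⁹ × 2.530×10^-5 / 2.800² = 6.625×10^6 N

P_cr ≈ 6620 kN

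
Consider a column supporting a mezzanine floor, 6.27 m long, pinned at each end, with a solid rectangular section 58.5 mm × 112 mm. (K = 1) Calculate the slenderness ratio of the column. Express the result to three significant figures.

λ ≈ 371

Buckling occurs about the weak axis: I_min = h·b³/12 with b = 58.5 mm (the shorter side).
I_min = 112×58.5³/12 = 1.869×10^6 mm⁴
A = 6.552×10^3 mm²;  r_min = √(I/A) = √(1.869×10^6/6.552×10^3) = 16.89 mm
L_e = K·L = 1 × 6.27 m = 6.270 m = 6270.0 mm
λ = L_e / r_min = 6270.0 / 16.89 = 371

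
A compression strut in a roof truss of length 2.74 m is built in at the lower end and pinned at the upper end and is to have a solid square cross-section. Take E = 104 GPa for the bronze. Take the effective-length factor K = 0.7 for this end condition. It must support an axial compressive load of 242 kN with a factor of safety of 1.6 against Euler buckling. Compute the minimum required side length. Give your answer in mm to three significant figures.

Required P_cr = n·P = 1.6 × 242 = 387.2 kN
L_e = K·L = 0.7 × 2.74 = 1.918 m
Required I = P_cr·L_e²/(π²E) = 3.872×10^5 × 1.918² / (π² × 1.04×10^11) = 1.388×10^-6 m⁴
I_req = 1.388×10^6 mm⁴
Solid square: I = a⁴/12  ⇒  a = (12I)^(1/4) = (12×1.388×10^6)^(1/4) = 63.9 mm

a ≈ 63.9 mm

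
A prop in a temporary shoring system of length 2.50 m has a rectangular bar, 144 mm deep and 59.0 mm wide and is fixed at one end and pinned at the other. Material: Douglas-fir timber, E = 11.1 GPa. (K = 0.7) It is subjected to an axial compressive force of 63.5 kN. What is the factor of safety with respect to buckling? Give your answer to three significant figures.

n ≈ 1.39

Buckling occurs about the weak axis: I_min = h·b³/12 with b = 59.0 mm (the shorter side).
I_min = 144×59.0³/12 = 2.465×10^6 mm⁴
I = 2.465×10^6 mm⁴ = 2.465×10^-6 m⁴
Effective length L_e = K·L = 0.7 × 2.50 = 1.750 m
P_cr = π²EI / L_e² = π² × 11.1×10⁹ × 2.465×10^-6 / 1.750² = 8.816×10^4 N
Factor of safety n = P_cr / P = 88.163 / 63.5 = 1.39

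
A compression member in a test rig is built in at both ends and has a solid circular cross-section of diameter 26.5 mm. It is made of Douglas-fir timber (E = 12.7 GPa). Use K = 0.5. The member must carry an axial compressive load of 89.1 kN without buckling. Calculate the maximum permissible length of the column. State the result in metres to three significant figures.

L_max ≈ 0.369 m

I = πd⁴/64 = π×26.5⁴/64 = 2.421×10^4 mm⁴
I = 2.421×10^-8 m⁴
At the buckling limit P_cr = P = 8.910×10^4 N
From P_cr = π²EI/(K·L)²:  L = (1/K)·√(π²EI/P_cr) = (1/0.5)·√(π²×1.27×10^10×2.421×10^-8/8.910×10^4)
L = 0.369 m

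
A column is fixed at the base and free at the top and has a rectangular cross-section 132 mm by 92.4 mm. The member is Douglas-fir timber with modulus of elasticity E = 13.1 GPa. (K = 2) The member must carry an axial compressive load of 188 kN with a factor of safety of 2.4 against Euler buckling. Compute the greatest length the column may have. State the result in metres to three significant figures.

Buckling occurs about the weak axis: I_min = h·b³/12 with b = 92.4 mm (the shorter side).
I_min = 132×92.4³/12 = 8.678×10^6 mm⁴
I = 8.678×10^-6 m⁴
Required critical load P_cr = n·P = 2.4 × 188 = 451.2 kN = 4.512×10^5 N
From P_cr = π²EI/(K·L)²:  L = (1/K)·√(π²EI/P_cr) = (1/2)·√(π²×1.31×10^10×8.678×10^-6/4.512×10^5)
L = 0.788 m

L_max ≈ 0.788 m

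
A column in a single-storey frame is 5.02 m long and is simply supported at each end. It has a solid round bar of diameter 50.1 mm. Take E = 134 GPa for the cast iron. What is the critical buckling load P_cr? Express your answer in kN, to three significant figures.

I = πd⁴/64 = π×50.1⁴/64 = 3.093×10^5 mm⁴
I = 3.093×10^5 mm⁴ = 3.093×10^-7 m⁴
Effective length L_e = K·L = 1 × 5.02 = 5.020 m
P_cr = π²EI / L_e² = π² × 134×10⁹ × 3.093×10^-7 / 5.020² = 1.623×10^4 N

P_cr ≈ 16.2 kN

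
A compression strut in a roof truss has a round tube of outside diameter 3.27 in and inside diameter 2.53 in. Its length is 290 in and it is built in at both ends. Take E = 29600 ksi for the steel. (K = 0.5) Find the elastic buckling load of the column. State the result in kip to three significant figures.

d_o = 3.27 in, d_i = 2.53 in
I = π(d_o⁴ − d_i⁴)/64 = π(3.27⁴ − 2.530⁴)/64 = 3.601 in⁴
Effective length L_e = K·L = 0.5 × 290 = 145.0 in
P_cr = π²EI / L_e² = π² × 29600×10³ × 3.601 / 145.0² = 5.004×10^4 lb

P_cr ≈ 50.0 kip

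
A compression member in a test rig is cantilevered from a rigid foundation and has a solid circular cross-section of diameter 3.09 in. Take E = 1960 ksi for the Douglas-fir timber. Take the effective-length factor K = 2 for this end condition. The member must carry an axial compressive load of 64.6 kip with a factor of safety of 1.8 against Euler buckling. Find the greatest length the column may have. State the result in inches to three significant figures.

L_max ≈ 13.6 in

I = πd⁴/64 = π×3.09⁴/64 = 4.475 in⁴
Required critical load P_cr = n·P = 1.8 × 64.6 = 116.3 kip = 1.163×10^5 lb
From P_cr = π²EI/(K·L)²:  L = (1/K)·√(π²EI/P_cr) = (1/2)·√(π²×1.96×10^6×4.475/1.163×10^5)
L = 13.6 in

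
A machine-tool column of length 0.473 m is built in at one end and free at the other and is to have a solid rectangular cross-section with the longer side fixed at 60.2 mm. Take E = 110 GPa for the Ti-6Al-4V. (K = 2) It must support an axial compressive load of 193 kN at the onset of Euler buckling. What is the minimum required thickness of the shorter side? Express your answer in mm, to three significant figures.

L_e = K·L = 2 × 0.473 = 0.9460 m
Required I = P_cr·L_e²/(π²E) = 1.930×10^5 × 0.9460² / (π² × 1.10×10^11) = 1.591×10^-7 m⁴
I_req = 1.591×10^5 mm⁴
Rectangle, weak axis: I_min = h·b³/12 with h = 60.2 mm fixed  ⇒  b = (12I/h)^(1/3) = 31.7 mm

b ≈ 31.7 mm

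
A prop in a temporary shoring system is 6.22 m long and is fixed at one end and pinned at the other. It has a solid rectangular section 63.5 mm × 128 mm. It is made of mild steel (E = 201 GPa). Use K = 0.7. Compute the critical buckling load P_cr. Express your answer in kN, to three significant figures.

P_cr ≈ 286 kN

Buckling occurs about the weak axis: I_min = h·b³/12 with b = 63.5 mm (the shorter side).
I_min = 128×63.5³/12 = 2.731×10^6 mm⁴
I = 2.731×10^6 mm⁴ = 2.731×10^-6 m⁴
Effective length L_e = K·L = 0.7 × 6.22 = 4.354 m
P_cr = π²EI / L_e² = π² × 201×10⁹ × 2.731×10^-6 / 4.354² = 2.858×10^5 N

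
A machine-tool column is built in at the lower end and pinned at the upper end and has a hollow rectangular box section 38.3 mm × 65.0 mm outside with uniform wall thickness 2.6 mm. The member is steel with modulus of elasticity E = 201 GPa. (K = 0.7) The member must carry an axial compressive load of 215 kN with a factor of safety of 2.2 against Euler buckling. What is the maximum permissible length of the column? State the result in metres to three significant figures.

L_max ≈ 1.03 m

Inner dimensions: h_i = 65.0 − 2×2.6 = 59.80 mm, b_i = 38.3 − 2×2.6 = 33.10 mm
Weak-axis I_min = (h_o·b_o³ − h_i·b_i³)/12 with b_o = 38.3, b_i = 33.10 mm (shorter outer/inner sides).
I_min = (65.0×38.3³ − 59.80×33.10³)/12 = 1.236×10^5 mm⁴
I = 1.236×10^-7 m⁴
Required critical load P_cr = n·P = 2.2 × 215 = 473.0 kN = 4.730×10^5 N
From P_cr = π²EI/(K·L)²:  L = (1/K)·√(π²EI/P_cr) = (1/0.7)·√(π²×2.01×10^11×1.236×10^-7/4.730×10^5)
L = 1.03 m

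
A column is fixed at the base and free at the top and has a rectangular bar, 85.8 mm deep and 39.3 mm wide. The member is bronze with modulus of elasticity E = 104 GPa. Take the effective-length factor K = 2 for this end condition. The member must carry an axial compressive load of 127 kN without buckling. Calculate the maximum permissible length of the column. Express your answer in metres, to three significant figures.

L_max ≈ 0.936 m

Buckling occurs about the weak axis: I_min = h·b³/12 with b = 39.3 mm (the shorter side).
I_min = 85.8×39.3³/12 = 4.340×10^5 mm⁴
I = 4.340×10^-7 m⁴
At the buckling limit P_cr = P = 1.270×10^5 N
From P_cr = π²EI/(K·L)²:  L = (1/K)·√(π²EI/P_cr) = (1/2)·√(π²×1.04×10^11×4.340×10^-7/1.270×10^5)
L = 0.936 m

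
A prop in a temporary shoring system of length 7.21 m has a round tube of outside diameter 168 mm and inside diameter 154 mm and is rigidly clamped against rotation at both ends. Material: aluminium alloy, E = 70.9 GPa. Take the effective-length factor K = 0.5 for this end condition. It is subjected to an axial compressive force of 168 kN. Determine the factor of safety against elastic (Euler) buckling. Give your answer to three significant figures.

d_o = 168 mm, d_i = 154 mm
I = π(d_o⁴ − d_i⁴)/64 = π(168⁴ − 154.0⁴)/64 = 1.149×10^7 mm⁴
I = 1.149×10^7 mm⁴ = 1.149×10^-5 m⁴
Effective length L_e = K·L = 0.5 × 7.21 = 3.605 m
P_cr = π²EI / L_e² = π² × 70.9×10⁹ × 1.149×10^-5 / 3.605² = 6.189×10^5 N
Factor of safety n = P_cr / P = 618.86 / 168 = 3.68

n ≈ 3.68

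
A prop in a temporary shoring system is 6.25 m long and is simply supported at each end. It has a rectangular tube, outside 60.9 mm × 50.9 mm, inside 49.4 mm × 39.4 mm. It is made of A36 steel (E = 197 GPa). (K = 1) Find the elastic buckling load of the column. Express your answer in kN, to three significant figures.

Weak-axis I_min = (h_o·b_o³ − h_i·b_i³)/12 with b_o = 50.9, b_i = 39.40 mm (shorter outer/inner sides).
I_min = (60.9×50.9³ − 49.40×39.40³)/12 = 4.175×10^5 mm⁴
I = 4.175×10^5 mm⁴ = 4.175×10^-7 m⁴
Effective length L_e = K·L = 1 × 6.25 = 6.250 m
P_cr = π²EI / L_e² = π² × 197×10⁹ × 4.175×10^-7 / 6.250² = 2.078×10^4 N

P_cr ≈ 20.8 kN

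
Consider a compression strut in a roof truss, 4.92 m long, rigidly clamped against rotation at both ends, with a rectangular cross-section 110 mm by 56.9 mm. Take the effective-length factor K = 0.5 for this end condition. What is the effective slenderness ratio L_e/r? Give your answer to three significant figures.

For a rectangle r_min = b/√12 = 56.9/√12 = 16.43 mm
L_e = K·L = 0.5 × 4.92 m = 2.460 m = 2460.0 mm
λ = L_e / r_min = 2460.0 / 16.43 = 150

λ ≈ 150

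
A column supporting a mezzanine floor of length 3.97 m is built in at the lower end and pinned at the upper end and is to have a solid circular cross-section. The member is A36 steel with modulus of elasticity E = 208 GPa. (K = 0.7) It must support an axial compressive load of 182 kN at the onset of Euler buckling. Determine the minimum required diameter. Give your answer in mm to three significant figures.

L_e = K·L = 0.7 × 3.97 = 2.779 m
Required I = P_cr·L_e²/(π²E) = 1.820×10^5 × 2.779² / (π² × 2.08×10^11) = 6.847×10^-7 m⁴
I_req = 6.847×10^5 mm⁴
Solid circle: I = πd⁴/64  ⇒  d = (64I/π)^(1/4) = (64×6.847×10^5/π)^(1/4) = 61.1 mm

d ≈ 61.1 mm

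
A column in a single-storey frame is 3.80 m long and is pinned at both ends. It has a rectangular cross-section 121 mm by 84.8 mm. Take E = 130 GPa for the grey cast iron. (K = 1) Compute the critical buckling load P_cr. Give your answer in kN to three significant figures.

Buckling occurs about the weak axis: I_min = h·b³/12 with b = 84.8 mm (the shorter side).
I_min = 121×84.8³/12 = 6.149×10^6 mm⁴
I = 6.149×10^6 mm⁴ = 6.149×10^-6 m⁴
Effective length L_e = K·L = 1 × 3.80 = 3.800 m
P_cr = π²EI / L_e² = π² × 130×10⁹ × 6.149×10^-6 / 3.800² = 5.463×10^5 N

P_cr ≈ 546 kN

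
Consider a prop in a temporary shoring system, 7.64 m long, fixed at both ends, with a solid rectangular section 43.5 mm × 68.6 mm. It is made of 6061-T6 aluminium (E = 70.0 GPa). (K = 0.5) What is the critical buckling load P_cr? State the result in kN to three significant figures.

Buckling occurs about the weak axis: I_min = h·b³/12 with b = 43.5 mm (the shorter side).
I_min = 68.6×43.5³/12 = 4.706×10^5 mm⁴
I = 4.706×10^5 mm⁴ = 4.706×10^-7 m⁴
Effective length L_e = K·L = 0.5 × 7.64 = 3.820 m
P_cr = π²EI / L_e² = π² × 70.0×10⁹ × 4.706×10^-7 / 3.820² = 2.228×10^4 N

P_cr ≈ 22.3 kN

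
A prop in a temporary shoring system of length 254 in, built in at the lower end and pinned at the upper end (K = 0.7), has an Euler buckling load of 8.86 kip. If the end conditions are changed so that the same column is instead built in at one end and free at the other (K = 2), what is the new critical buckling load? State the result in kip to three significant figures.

P_cr ∝ 1/K², so P_cr,new = P_cr,old × (K_old/K_new)² = 8.86 × (0.7/2)²
= 8.86 × 0.1225 = 1.09 kip

P_cr ≈ 1.09 kip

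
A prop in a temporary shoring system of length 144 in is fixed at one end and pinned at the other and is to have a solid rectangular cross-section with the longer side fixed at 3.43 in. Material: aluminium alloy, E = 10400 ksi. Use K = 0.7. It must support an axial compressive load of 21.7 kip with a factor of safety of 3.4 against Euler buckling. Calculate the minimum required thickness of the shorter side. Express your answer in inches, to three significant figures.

b ≈ 2.95 in

Required P_cr = n·P = 3.4 × 21.7 = 73.78 kip
L_e = K·L = 0.7 × 144 = 100.8 in
Required I = P_cr·L_e²/(π²E) = 7.378×10^4 × 100.8² / (π² × 1.04×10^7) = 7.303 in⁴
Rectangle, weak axis: I_min = h·b³/12 with h = 3.43 in fixed  ⇒  b = (12I/h)^(1/3) = 2.95 in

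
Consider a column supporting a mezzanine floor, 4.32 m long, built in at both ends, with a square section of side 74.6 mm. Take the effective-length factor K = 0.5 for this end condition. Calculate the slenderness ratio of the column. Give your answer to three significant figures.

λ ≈ 100

For a square r = a/√12 = 74.6/√12 = 21.54 mm
L_e = K·L = 0.5 × 4.32 m = 2.160 m = 2160.0 mm
λ = L_e / r_min = 2160.0 / 21.54 = 100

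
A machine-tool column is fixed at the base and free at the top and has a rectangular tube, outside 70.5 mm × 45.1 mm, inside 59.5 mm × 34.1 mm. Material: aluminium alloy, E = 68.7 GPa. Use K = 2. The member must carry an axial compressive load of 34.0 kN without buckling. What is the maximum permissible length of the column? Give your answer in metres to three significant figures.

L_max ≈ 1.31 m

Weak-axis I_min = (h_o·b_o³ − h_i·b_i³)/12 with b_o = 45.1, b_i = 34.10 mm (shorter outer/inner sides).
I_min = (70.5×45.1³ − 59.50×34.10³)/12 = 3.423×10^5 mm⁴
I = 3.423×10^-7 m⁴
At the buckling limit P_cr = P = 3.400×10^4 N
From P_cr = π²EI/(K·L)²:  L = (1/K)·√(π²EI/P_cr) = (1/2)·√(π²×6.87×10^10×3.423×10^-7/3.400×10^4)
L = 1.31 m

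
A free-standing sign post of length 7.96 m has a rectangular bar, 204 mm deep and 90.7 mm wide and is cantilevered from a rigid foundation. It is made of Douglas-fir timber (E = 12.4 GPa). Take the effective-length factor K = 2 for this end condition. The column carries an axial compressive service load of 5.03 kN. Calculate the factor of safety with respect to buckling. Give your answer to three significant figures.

n ≈ 1.22

Buckling occurs about the weak axis: I_min = h·b³/12 with b = 90.7 mm (the shorter side).
I_min = 204×90.7³/12 = 1.268×10^7 mm⁴
I = 1.268×10^7 mm⁴ = 1.268×10^-5 m⁴
Effective length L_e = K·L = 2 × 7.96 = 15.92 m
P_cr = π²EI / L_e² = π² × 12.4×10⁹ × 1.268×10^-5 / 15.92² = 6.125×10^3 N
Factor of safety n = P_cr / P = 6.1250 / 5.03 = 1.22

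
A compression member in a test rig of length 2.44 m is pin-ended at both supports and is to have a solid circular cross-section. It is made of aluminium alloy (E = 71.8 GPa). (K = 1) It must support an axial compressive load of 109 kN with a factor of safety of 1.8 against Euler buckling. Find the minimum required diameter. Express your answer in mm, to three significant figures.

d ≈ 76.1 mm

Required P_cr = n·P = 1.8 × 109 = 196.2 kN
L_e = K·L = 1 × 2.44 = 2.440 m
Required I = P_cr·L_e²/(π²E) = 1.962×10^5 × 2.440² / (π² × 7.18×10^10) = 1.648×10^-6 m⁴
I_req = 1.648×10^6 mm⁴
Solid circle: I = πd⁴/64  ⇒  d = (64I/π)^(1/4) = (64×1.648×10^6/π)^(1/4) = 76.1 mm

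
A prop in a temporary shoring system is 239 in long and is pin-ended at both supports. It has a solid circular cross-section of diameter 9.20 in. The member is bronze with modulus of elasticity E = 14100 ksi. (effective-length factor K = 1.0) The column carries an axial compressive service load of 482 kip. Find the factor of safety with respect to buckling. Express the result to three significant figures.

n ≈ 1.78

I = πd⁴/64 = π×9.20⁴/64 = 351.7 in⁴
Effective length L_e = K·L = 1 × 239 = 239.0 in
P_cr = π²EI / L_e² = π² × 14100×10³ × 351.7 / 239.0² = 8.567×10^5 lb
Factor of safety n = P_cr / P = 856.73 / 482 = 1.78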